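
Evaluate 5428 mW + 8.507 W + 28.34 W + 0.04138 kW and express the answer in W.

In W:
  5428 mW = 5428e-3 W = 5.428
  8.507 W → 8.507
  28.34 W → 28.34
  0.04138 kW = 0.04138e3 W = 41.38
Sum: 5.428 + 8.507 + 28.34 + 41.38 = 83.655

83.655 W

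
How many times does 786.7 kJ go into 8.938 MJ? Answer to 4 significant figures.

(8.938 × 10⁶) / (786.7 × 10³) = 0.011361 × 10³

11.36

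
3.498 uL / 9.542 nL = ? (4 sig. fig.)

366.6

(3.498 × 10⁻⁶) / (9.542 × 10⁻⁹) = 0.36659 × 10³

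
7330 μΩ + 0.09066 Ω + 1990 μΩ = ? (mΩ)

99.98 mΩ

In mΩ:
  7330 μΩ = 7330 × 10⁻³ mΩ = 7.33
  0.09066 Ω = 0.09066 × 10³ mΩ = 90.66
  1990 μΩ = 1990 × 10⁻³ mΩ = 1.99
Sum: 7.33 + 90.66 + 1.99 = 99.98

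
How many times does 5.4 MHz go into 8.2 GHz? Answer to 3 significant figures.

1520

(8.2 × 10^9) / (5.4 × 10^6) = 1.519 × 10^3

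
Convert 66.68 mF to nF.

66680000 nF

milli = 1e-3, nano = 1e-9; factor is 1e6.
66.68 × 1e6 = 66680000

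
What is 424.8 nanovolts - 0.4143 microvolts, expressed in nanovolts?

10.5 nanovolts

In nanovolts:
  424.8 nanovolts → 424.8
  0.4143 microvolts = 0.4143e3 nanovolts = 414.3
Difference: 424.8 - 414.3 = 10.5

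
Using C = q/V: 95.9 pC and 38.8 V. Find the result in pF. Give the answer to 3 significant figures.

2.47 pF

(95.9e-12) / (38.8) = 2.4716e-12 F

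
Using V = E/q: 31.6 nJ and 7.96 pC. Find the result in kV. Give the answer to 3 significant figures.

3.97 kV

(31.6e-9) / (7.96e-12) = 3.9698e3 V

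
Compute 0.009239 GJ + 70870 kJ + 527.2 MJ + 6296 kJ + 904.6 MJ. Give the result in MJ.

In MJ:
  0.009239 GJ = 0.009239e3 MJ = 9.239
  70870 kJ = 70870e-3 MJ = 70.87
  527.2 MJ → 527.2
  6296 kJ = 6296e-3 MJ = 6.296
  904.6 MJ → 904.6
Sum: 9.239 + 70.87 + 527.2 + 6.296 + 904.6 = 1518.205

1518.205 MJ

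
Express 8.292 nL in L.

0.000000008292 L

nano = 10^-9, (no prefix) = 10^0; factor is 10^-9.
8.292 × 10^-9 = 0.000000008292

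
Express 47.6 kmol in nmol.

47600000000000 nmol

kilo = 10^3, nano = 10^-9; factor is 10^12.
47.6 × 10^12 = 47600000000000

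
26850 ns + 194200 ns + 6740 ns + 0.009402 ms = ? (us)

237.192 us

In us:
  26850 ns = 26850e-3 us = 26.85
  194200 ns = 194200e-3 us = 194.2
  6740 ns = 6740e-3 us = 6.74
  0.009402 ms = 0.009402e3 us = 9.402
Sum: 26.85 + 194.2 + 6.74 + 9.402 = 237.192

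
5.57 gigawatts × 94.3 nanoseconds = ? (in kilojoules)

5.57e9 × 94.3e-9 = 525.251 J

0.525251 kilojoules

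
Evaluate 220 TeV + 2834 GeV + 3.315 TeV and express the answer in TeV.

226.149 TeV

In TeV:
  220 TeV → 220
  2834 GeV = 2834e-3 TeV = 2.834
  3.315 TeV → 3.315
Sum: 220 + 2.834 + 3.315 = 226.149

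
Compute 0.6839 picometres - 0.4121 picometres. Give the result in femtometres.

271.8 femtometres

In femtometres:
  0.6839 picometres = 0.6839 × 10³ femtometres = 683.9
  0.4121 picometres = 0.4121 × 10³ femtometres = 412.1
Difference: 683.9 - 412.1 = 271.8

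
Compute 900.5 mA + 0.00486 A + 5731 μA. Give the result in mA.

911.091 mA

In mA:
  900.5 mA → 900.5
  0.00486 A = 0.00486 × 10^3 mA = 4.86
  5731 μA = 5731 × 10^-3 mA = 5.731
Sum: 900.5 + 4.86 + 5.731 = 911.091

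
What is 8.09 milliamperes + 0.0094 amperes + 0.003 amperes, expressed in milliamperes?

In milliamperes:
  8.09 milliamperes → 8.09
  0.0094 amperes = 0.0094 × 10^3 milliamperes = 9.4
  0.003 amperes = 0.003 × 10^3 milliamperes = 3
Sum: 8.09 + 9.4 + 3 = 20.49

20.49 milliamperes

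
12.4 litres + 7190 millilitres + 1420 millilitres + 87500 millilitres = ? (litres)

In litres:
  12.4 litres → 12.4
  7190 millilitres = 7190 × 10^-3 litres = 7.19
  1420 millilitres = 1420 × 10^-3 litres = 1.42
  87500 millilitres = 87500 × 10^-3 litres = 87.5
Sum: 12.4 + 7.19 + 1.42 + 87.5 = 108.51

108.51 litres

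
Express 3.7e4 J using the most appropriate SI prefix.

37 kJ

= 37e3 J; 1e3 is kilo.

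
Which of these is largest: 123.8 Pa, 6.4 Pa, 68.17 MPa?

123.8 Pa = 123.8 Pa
6.4 Pa = 6.4 Pa
68.17 MPa = 68170000 Pa

68.17 MPa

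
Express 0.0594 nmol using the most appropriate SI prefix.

59.4 pmol

= 59.4 × 10⁻¹² mol; 10⁻¹² is pico.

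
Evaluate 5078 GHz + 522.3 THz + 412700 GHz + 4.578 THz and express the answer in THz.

In THz:
  5078 GHz = 5078e-3 THz = 5.078
  522.3 THz → 522.3
  412700 GHz = 412700e-3 THz = 412.7
  4.578 THz → 4.578
Sum: 5.078 + 522.3 + 412.7 + 4.578 = 944.656

944.656 THz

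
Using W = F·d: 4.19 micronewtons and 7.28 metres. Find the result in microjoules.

4.19 × 10⁻⁶ × 7.28 = 30.5032 × 10⁻⁶ J

30.5032 microjoules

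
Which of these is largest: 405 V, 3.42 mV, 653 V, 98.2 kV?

98.2 kV

405 V = 405 V
3.42 mV = 0.00342 V
653 V = 653 V
98.2 kV = 98200 V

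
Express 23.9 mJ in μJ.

milli = 10^-3, micro = 10^-6; factor is 10^3.
23.9 × 10^3 = 23900

23900 μJ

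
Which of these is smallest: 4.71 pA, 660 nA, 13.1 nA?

4.71 pA = 0.00000000000471 A
660 nA = 0.00000066 A
13.1 nA = 0.0000000131 A

4.71 pA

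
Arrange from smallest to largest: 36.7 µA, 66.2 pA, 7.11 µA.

66.2 pA < 7.11 µA < 36.7 µA

36.7 µA = 0.0000367 A
66.2 pA = 0.0000000000662 A
7.11 µA = 0.00000711 A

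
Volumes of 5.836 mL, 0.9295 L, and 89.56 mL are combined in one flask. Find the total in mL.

1024.896 mL

In mL:
  5.836 mL → 5.836
  0.9295 L = 0.9295e3 mL = 929.5
  89.56 mL → 89.56
Sum: 5.836 + 929.5 + 89.56 = 1024.896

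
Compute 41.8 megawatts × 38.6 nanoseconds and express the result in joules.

41.8 × 10^6 × 38.6 × 10^-9 = 1613.48 × 10^-3 J

1.61348 joules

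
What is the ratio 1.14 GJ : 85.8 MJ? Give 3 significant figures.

13.3

(1.14 × 10^9) / (85.8 × 10^6) = 0.01329 × 10^3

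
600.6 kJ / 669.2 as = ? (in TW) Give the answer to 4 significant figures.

(600.6 × 10³) / (669.2 × 10⁻¹⁸) = 0.89749 × 10²¹ W

897500000 TW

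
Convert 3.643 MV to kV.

3643 kV

mega = 10^6, kilo = 10^3; factor is 10^3.
3.643 × 10^3 = 3643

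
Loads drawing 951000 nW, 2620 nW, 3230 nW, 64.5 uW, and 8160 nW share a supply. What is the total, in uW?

In uW:
  951000 nW = 951000 × 10⁻³ uW = 951
  2620 nW = 2620 × 10⁻³ uW = 2.62
  3230 nW = 3230 × 10⁻³ uW = 3.23
  64.5 uW → 64.5
  8160 nW = 8160 × 10⁻³ uW = 8.16
Sum: 951 + 2.62 + 3.23 + 64.5 + 8.16 = 1029.51

1029.51 uW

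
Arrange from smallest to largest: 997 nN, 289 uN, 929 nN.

929 nN < 997 nN < 289 uN

997 nN = 0.000000997 N
289 uN = 0.000289 N
929 nN = 0.000000929 N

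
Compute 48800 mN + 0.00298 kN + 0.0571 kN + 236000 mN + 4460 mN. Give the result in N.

349.34 N

In N:
  48800 mN = 48800e-3 N = 48.8
  0.00298 kN = 0.00298e3 N = 2.98
  0.0571 kN = 0.0571e3 N = 57.1
  236000 mN = 236000e-3 N = 236
  4460 mN = 4460e-3 N = 4.46
Sum: 48.8 + 2.98 + 57.1 + 236 + 4.46 = 349.34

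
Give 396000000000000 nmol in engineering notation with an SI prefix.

396 kmol

= 396 × 10³ mol; 10³ is kilo.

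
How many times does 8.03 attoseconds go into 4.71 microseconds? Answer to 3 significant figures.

(4.71 × 10^-6) / (8.03 × 10^-18) = 0.5866 × 10^12

587000000000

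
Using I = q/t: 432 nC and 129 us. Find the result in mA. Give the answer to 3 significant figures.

3.35 mA

(432 × 10⁻⁹) / (129 × 10⁻⁶) = 3.3488 × 10⁻³ A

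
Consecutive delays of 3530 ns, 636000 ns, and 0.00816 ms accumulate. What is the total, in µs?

647.69 µs

In µs:
  3530 ns = 3530e-3 µs = 3.53
  636000 ns = 636000e-3 µs = 636
  0.00816 ms = 0.00816e3 µs = 8.16
Sum: 3.53 + 636 + 8.16 = 647.69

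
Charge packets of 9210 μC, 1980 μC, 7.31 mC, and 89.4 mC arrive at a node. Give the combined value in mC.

In mC:
  9210 μC = 9210e-3 mC = 9.21
  1980 μC = 1980e-3 mC = 1.98
  7.31 mC → 7.31
  89.4 mC → 89.4
Sum: 9.21 + 1.98 + 7.31 + 89.4 = 107.9

107.9 mC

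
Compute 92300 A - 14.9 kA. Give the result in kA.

In kA:
  92300 A = 92300 × 10^-3 kA = 92.3
  14.9 kA → 14.9
Difference: 92.3 - 14.9 = 77.4

77.4 kA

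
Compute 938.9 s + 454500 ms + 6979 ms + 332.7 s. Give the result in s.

1733.079 s

In s:
  938.9 s → 938.9
  454500 ms = 454500e-3 s = 454.5
  6979 ms = 6979e-3 s = 6.979
  332.7 s → 332.7
Sum: 938.9 + 454.5 + 6.979 + 332.7 = 1733.079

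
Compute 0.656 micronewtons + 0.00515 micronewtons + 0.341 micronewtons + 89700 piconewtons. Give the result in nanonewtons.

In nanonewtons:
  0.656 micronewtons = 0.656e3 nanonewtons = 656
  0.00515 micronewtons = 0.00515e3 nanonewtons = 5.15
  0.341 micronewtons = 0.341e3 nanonewtons = 341
  89700 piconewtons = 89700e-3 nanonewtons = 89.7
Sum: 656 + 5.15 + 341 + 89.7 = 1091.85

1091.85 nanonewtons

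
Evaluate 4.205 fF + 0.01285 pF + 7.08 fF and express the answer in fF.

24.135 fF

In fF:
  4.205 fF → 4.205
  0.01285 pF = 0.01285 × 10³ fF = 12.85
  7.08 fF → 7.08
Sum: 4.205 + 12.85 + 7.08 = 24.135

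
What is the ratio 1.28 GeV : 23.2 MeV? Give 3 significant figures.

(1.28 × 10^9) / (23.2 × 10^6) = 0.05517 × 10^3

55.2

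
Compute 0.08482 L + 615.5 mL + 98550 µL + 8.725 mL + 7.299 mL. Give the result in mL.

814.894 mL

In mL:
  0.08482 L = 0.08482e3 mL = 84.82
  615.5 mL → 615.5
  98550 µL = 98550e-3 mL = 98.55
  8.725 mL → 8.725
  7.299 mL → 7.299
Sum: 84.82 + 615.5 + 98.55 + 8.725 + 7.299 = 814.894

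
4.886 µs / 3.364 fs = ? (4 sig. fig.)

(4.886 × 10⁻⁶) / (3.364 × 10⁻¹⁵) = 1.4524 × 10⁹

1452000000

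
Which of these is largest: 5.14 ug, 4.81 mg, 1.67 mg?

5.14 ug = 0.00000514 g
4.81 mg = 0.00481 g
1.67 mg = 0.00167 g

4.81 mg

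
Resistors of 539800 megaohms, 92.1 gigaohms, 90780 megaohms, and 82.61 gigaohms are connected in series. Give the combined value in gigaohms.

805.29 gigaohms

In gigaohms:
  539800 megaohms = 539800 × 10^-3 gigaohms = 539.8
  92.1 gigaohms → 92.1
  90780 megaohms = 90780 × 10^-3 gigaohms = 90.78
  82.61 gigaohms → 82.61
Sum: 539.8 + 92.1 + 90.78 + 82.61 = 805.29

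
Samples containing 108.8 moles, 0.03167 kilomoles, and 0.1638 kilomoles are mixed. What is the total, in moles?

In moles:
  108.8 moles → 108.8
  0.03167 kilomoles = 0.03167e3 moles = 31.67
  0.1638 kilomoles = 0.1638e3 moles = 163.8
Sum: 108.8 + 31.67 + 163.8 = 304.27

304.27 moles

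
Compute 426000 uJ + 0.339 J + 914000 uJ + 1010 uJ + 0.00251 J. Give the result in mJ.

In mJ:
  426000 uJ = 426000 × 10^-3 mJ = 426
  0.339 J = 0.339 × 10^3 mJ = 339
  914000 uJ = 914000 × 10^-3 mJ = 914
  1010 uJ = 1010 × 10^-3 mJ = 1.01
  0.00251 J = 0.00251 × 10^3 mJ = 2.51
Sum: 426 + 339 + 914 + 1.01 + 2.51 = 1682.52

1682.52 mJ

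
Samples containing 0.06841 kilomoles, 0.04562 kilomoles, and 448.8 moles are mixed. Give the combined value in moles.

In moles:
  0.06841 kilomoles = 0.06841e3 moles = 68.41
  0.04562 kilomoles = 0.04562e3 moles = 45.62
  448.8 moles → 448.8
Sum: 68.41 + 45.62 + 448.8 = 562.83

562.83 moles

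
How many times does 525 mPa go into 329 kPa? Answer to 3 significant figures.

627000

(329 × 10³) / (525 × 10⁻³) = 0.6267 × 10⁶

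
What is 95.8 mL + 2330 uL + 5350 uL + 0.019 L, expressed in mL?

122.48 mL

In mL:
  95.8 mL → 95.8
  2330 uL = 2330 × 10^-3 mL = 2.33
  5350 uL = 5350 × 10^-3 mL = 5.35
  0.019 L = 0.019 × 10^3 mL = 19
Sum: 95.8 + 2.33 + 5.35 + 19 = 122.48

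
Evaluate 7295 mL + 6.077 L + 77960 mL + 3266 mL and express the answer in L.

94.598 L

In L:
  7295 mL = 7295 × 10⁻³ L = 7.295
  6.077 L → 6.077
  77960 mL = 77960 × 10⁻³ L = 77.96
  3266 mL = 3266 × 10⁻³ L = 3.266
Sum: 7.295 + 6.077 + 77.96 + 3.266 = 94.598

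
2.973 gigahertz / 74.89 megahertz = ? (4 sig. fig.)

39.70

(2.973 × 10⁹) / (74.89 × 10⁶) = 0.039698 × 10³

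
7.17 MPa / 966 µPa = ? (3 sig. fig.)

(7.17e6) / (966e-6) = 0.007422e12

7420000000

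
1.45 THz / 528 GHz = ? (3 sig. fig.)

2.75

(1.45 × 10¹²) / (528 × 10⁹) = 0.002746 × 10³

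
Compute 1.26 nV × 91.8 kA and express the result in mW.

0.115668 mW

1.26 × 10⁻⁹ × 91.8 × 10³ = 115.668 × 10⁻⁶ W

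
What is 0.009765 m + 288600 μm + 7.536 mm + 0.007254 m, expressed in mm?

In mm:
  0.009765 m = 0.009765e3 mm = 9.765
  288600 μm = 288600e-3 mm = 288.6
  7.536 mm → 7.536
  0.007254 m = 0.007254e3 mm = 7.254
Sum: 9.765 + 288.6 + 7.536 + 7.254 = 313.155

313.155 mm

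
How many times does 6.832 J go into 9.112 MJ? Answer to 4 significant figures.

(9.112e6) / (6.832) = 1.3337e6

1334000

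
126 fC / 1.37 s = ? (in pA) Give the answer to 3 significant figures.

(126 × 10⁻¹⁵) / (1.37) = 91.971 × 10⁻¹⁵ A

0.0920 pA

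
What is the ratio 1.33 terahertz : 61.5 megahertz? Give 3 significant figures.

21600

(1.33e12) / (61.5e6) = 0.02163e6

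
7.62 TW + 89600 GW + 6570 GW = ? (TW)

In TW:
  7.62 TW → 7.62
  89600 GW = 89600 × 10⁻³ TW = 89.6
  6570 GW = 6570 × 10⁻³ TW = 6.57
Sum: 7.62 + 89.6 + 6.57 = 103.79

103.79 TW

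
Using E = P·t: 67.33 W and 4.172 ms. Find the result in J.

67.33 × 4.172e-3 = 280.90076e-3 J

0.28090076 J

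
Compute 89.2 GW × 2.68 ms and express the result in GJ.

89.2 × 10⁹ × 2.68 × 10⁻³ = 239.056 × 10⁶ J

0.239056 GJ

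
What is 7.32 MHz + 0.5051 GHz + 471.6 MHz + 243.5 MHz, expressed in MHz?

1227.52 MHz

In MHz:
  7.32 MHz → 7.32
  0.5051 GHz = 0.5051 × 10³ MHz = 505.1
  471.6 MHz → 471.6
  243.5 MHz → 243.5
Sum: 7.32 + 505.1 + 471.6 + 243.5 = 1227.52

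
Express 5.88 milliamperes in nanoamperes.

5880000 nanoamperes

milli = 10^-3, nano = 10^-9; factor is 10^6.
5.88 × 10^6 = 5880000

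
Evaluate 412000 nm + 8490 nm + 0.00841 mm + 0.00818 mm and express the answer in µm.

In µm:
  412000 nm = 412000 × 10^-3 µm = 412
  8490 nm = 8490 × 10^-3 µm = 8.49
  0.00841 mm = 0.00841 × 10^3 µm = 8.41
  0.00818 mm = 0.00818 × 10^3 µm = 8.18
Sum: 412 + 8.49 + 8.41 + 8.18 = 437.08

437.08 µm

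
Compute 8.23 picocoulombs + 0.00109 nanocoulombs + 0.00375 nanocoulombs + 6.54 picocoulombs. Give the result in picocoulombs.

In picocoulombs:
  8.23 picocoulombs → 8.23
  0.00109 nanocoulombs = 0.00109 × 10³ picocoulombs = 1.09
  0.00375 nanocoulombs = 0.00375 × 10³ picocoulombs = 3.75
  6.54 picocoulombs → 6.54
Sum: 8.23 + 1.09 + 3.75 + 6.54 = 19.61

19.61 picocoulombs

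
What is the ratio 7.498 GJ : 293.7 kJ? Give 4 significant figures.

25530

(7.498e9) / (293.7e3) = 0.025529e6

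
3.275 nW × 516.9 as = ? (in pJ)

0.0000000000016928475 pJ

3.275 × 10⁻⁹ × 516.9 × 10⁻¹⁸ = 1692.8475 × 10⁻²⁷ J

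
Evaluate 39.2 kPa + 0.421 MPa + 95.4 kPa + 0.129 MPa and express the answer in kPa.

In kPa:
  39.2 kPa → 39.2
  0.421 MPa = 0.421 × 10^3 kPa = 421
  95.4 kPa → 95.4
  0.129 MPa = 0.129 × 10^3 kPa = 129
Sum: 39.2 + 421 + 95.4 + 129 = 684.6

684.6 kPa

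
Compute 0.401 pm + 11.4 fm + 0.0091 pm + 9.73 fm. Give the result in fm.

In fm:
  0.401 pm = 0.401 × 10^3 fm = 401
  11.4 fm → 11.4
  0.0091 pm = 0.0091 × 10^3 fm = 9.1
  9.73 fm → 9.73
Sum: 401 + 11.4 + 9.1 + 9.73 = 431.23

431.23 fm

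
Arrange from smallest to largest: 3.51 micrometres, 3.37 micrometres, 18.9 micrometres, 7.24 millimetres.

3.51 micrometres = 0.00000351 metres
3.37 micrometres = 0.00000337 metres
18.9 micrometres = 0.0000189 metres
7.24 millimetres = 0.00724 metres

3.37 micrometres < 3.51 micrometres < 18.9 micrometres < 7.24 millimetres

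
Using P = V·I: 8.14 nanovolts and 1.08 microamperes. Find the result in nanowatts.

8.14 × 10⁻⁹ × 1.08 × 10⁻⁶ = 8.7912 × 10⁻¹⁵ W

0.0000087912 nanowatts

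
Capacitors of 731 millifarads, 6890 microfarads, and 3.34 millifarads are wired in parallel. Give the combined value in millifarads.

In millifarads:
  731 millifarads → 731
  6890 microfarads = 6890e-3 millifarads = 6.89
  3.34 millifarads → 3.34
Sum: 731 + 6.89 + 3.34 = 741.23

741.23 millifarads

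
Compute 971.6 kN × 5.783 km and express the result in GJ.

971.6 × 10³ × 5.783 × 10³ = 5618.7628 × 10⁶ J

5.6187628 GJ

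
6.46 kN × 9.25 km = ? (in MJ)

59.755 MJ

6.46e3 × 9.25e3 = 59.755e6 J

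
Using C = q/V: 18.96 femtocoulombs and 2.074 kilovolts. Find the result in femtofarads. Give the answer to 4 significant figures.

0.009142 femtofarads

(18.96e-15) / (2.074e3) = 9.14176e-18 F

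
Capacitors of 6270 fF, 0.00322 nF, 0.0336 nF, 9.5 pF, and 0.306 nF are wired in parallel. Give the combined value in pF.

358.59 pF

In pF:
  6270 fF = 6270 × 10⁻³ pF = 6.27
  0.00322 nF = 0.00322 × 10³ pF = 3.22
  0.0336 nF = 0.0336 × 10³ pF = 33.6
  9.5 pF → 9.5
  0.306 nF = 0.306 × 10³ pF = 306
Sum: 6.27 + 3.22 + 33.6 + 9.5 + 306 = 358.59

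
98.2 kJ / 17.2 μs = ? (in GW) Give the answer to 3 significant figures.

(98.2 × 10^3) / (17.2 × 10^-6) = 5.7093 × 10^9 W

5.71 GW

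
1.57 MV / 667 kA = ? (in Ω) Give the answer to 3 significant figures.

(1.57e6) / (667e3) = 0.0023538e3 Ω

2.35 Ω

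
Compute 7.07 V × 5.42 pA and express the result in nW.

7.07 × 5.42e-12 = 38.3194e-12 W

0.0383194 nW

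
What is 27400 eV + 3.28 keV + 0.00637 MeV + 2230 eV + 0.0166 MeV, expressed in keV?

In keV:
  27400 eV = 27400 × 10⁻³ keV = 27.4
  3.28 keV → 3.28
  0.00637 MeV = 0.00637 × 10³ keV = 6.37
  2230 eV = 2230 × 10⁻³ keV = 2.23
  0.0166 MeV = 0.0166 × 10³ keV = 16.6
Sum: 27.4 + 3.28 + 6.37 + 2.23 + 16.6 = 55.88

55.88 keV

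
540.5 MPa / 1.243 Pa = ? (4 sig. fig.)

434800000

(540.5 × 10^6) / (1.243) = 434.84 × 10^6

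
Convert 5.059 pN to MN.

pico = 1e-12, mega = 1e6; factor is 1e-18.
5.059 × 1e-18 = 0.000000000000000005059

0.000000000000000005059 MN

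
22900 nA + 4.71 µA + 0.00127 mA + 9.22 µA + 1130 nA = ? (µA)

39.23 µA

In µA:
  22900 nA = 22900 × 10⁻³ µA = 22.9
  4.71 µA → 4.71
  0.00127 mA = 0.00127 × 10³ µA = 1.27
  9.22 µA → 9.22
  1130 nA = 1130 × 10⁻³ µA = 1.13
Sum: 22.9 + 4.71 + 1.27 + 9.22 + 1.13 = 39.23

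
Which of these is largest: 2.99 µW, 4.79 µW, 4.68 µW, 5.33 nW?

2.99 µW = 0.00000299 W
4.79 µW = 0.00000479 W
4.68 µW = 0.00000468 W
5.33 nW = 0.00000000533 W

4.79 µW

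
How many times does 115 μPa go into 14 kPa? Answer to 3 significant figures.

(14e3) / (115e-6) = 0.1217e9

122000000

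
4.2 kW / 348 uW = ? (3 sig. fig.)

12100000

(4.2 × 10^3) / (348 × 10^-6) = 0.01207 × 10^9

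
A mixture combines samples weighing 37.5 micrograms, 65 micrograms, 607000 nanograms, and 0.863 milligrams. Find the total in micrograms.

In micrograms:
  37.5 micrograms → 37.5
  65 micrograms → 65
  607000 nanograms = 607000e-3 micrograms = 607
  0.863 milligrams = 0.863e3 micrograms = 863
Sum: 37.5 + 65 + 607 + 863 = 1572.5

1572.5 micrograms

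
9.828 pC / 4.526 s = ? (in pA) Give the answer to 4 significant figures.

(9.828e-12) / (4.526) = 2.17145e-12 A

2.171 pA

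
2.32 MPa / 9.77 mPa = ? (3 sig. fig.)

(2.32 × 10⁶) / (9.77 × 10⁻³) = 0.2375 × 10⁹

237000000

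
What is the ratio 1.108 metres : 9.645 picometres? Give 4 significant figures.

114900000000

(1.108) / (9.645e-12) = 0.11488e12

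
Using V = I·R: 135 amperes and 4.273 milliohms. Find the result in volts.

135 × 4.273 × 10⁻³ = 576.855 × 10⁻³ V

0.576855 volts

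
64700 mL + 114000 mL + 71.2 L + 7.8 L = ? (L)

In L:
  64700 mL = 64700 × 10⁻³ L = 64.7
  114000 mL = 114000 × 10⁻³ L = 114
  71.2 L → 71.2
  7.8 L → 7.8
Sum: 64.7 + 114 + 71.2 + 7.8 = 257.7

257.7 L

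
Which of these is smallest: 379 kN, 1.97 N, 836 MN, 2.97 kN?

379 kN = 379000 N
1.97 N = 1.97 N
836 MN = 836000000 N
2.97 kN = 2970 N

1.97 N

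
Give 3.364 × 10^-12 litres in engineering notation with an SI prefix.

3.364 picolitres

= 3.364 × 10^-12 litres; 10^-12 is pico.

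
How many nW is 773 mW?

milli = 1e-3, nano = 1e-9; factor is 1e6.
773 × 1e6 = 773000000

773000000 nW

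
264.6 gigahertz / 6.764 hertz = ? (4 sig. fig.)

(264.6 × 10⁹) / (6.764) = 39.119 × 10⁹

39120000000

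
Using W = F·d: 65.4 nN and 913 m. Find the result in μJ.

59.7102 μJ

65.4e-9 × 913 = 59710.2e-9 J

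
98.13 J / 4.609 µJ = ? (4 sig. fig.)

(98.13) / (4.609 × 10⁻⁶) = 21.291 × 10⁶

21290000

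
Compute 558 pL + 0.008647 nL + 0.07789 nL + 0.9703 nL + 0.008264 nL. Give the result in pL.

1623.101 pL

In pL:
  558 pL → 558
  0.008647 nL = 0.008647 × 10³ pL = 8.647
  0.07789 nL = 0.07789 × 10³ pL = 77.89
  0.9703 nL = 0.9703 × 10³ pL = 970.3
  0.008264 nL = 0.008264 × 10³ pL = 8.264
Sum: 558 + 8.647 + 77.89 + 970.3 + 8.264 = 1623.101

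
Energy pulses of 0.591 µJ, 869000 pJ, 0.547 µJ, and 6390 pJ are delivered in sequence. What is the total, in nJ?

2013.39 nJ

In nJ:
  0.591 µJ = 0.591 × 10³ nJ = 591
  869000 pJ = 869000 × 10⁻³ nJ = 869
  0.547 µJ = 0.547 × 10³ nJ = 547
  6390 pJ = 6390 × 10⁻³ nJ = 6.39
Sum: 591 + 869 + 547 + 6.39 = 2013.39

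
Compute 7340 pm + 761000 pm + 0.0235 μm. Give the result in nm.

In nm:
  7340 pm = 7340 × 10^-3 nm = 7.34
  761000 pm = 761000 × 10^-3 nm = 761
  0.0235 μm = 0.0235 × 10^3 nm = 23.5
Sum: 7.34 + 761 + 23.5 = 791.84

791.84 nm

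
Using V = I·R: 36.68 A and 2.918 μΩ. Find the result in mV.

36.68 × 2.918e-6 = 107.03224e-6 V

0.10703224 mV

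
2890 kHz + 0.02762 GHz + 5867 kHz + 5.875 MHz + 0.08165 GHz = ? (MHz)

In MHz:
  2890 kHz = 2890e-3 MHz = 2.89
  0.02762 GHz = 0.02762e3 MHz = 27.62
  5867 kHz = 5867e-3 MHz = 5.867
  5.875 MHz → 5.875
  0.08165 GHz = 0.08165e3 MHz = 81.65
Sum: 2.89 + 27.62 + 5.867 + 5.875 + 81.65 = 123.902

123.902 MHz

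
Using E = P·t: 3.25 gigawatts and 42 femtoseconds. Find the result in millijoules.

3.25 × 10⁹ × 42 × 10⁻¹⁵ = 136.5 × 10⁻⁶ J

0.1365 millijoules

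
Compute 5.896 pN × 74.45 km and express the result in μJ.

0.4389572 μJ

5.896 × 10^-12 × 74.45 × 10^3 = 438.9572 × 10^-9 J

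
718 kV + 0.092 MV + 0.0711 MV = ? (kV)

In kV:
  718 kV → 718
  0.092 MV = 0.092 × 10^3 kV = 92
  0.0711 MV = 0.0711 × 10^3 kV = 71.1
Sum: 718 + 92 + 71.1 = 881.1

881.1 kV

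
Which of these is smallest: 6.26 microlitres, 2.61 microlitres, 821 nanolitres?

821 nanolitres

6.26 microlitres = 0.00000626 litres
2.61 microlitres = 0.00000261 litres
821 nanolitres = 0.000000821 litres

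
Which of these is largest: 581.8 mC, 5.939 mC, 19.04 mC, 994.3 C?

581.8 mC = 0.5818 C
5.939 mC = 0.005939 C
19.04 mC = 0.01904 C
994.3 C = 994.3 C

994.3 C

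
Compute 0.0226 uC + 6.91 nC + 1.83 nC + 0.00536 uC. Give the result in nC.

36.7 nC

In nC:
  0.0226 uC = 0.0226 × 10^3 nC = 22.6
  6.91 nC → 6.91
  1.83 nC → 1.83
  0.00536 uC = 0.00536 × 10^3 nC = 5.36
Sum: 22.6 + 6.91 + 1.83 + 5.36 = 36.7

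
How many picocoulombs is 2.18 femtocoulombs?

0.00218 picocoulombs

femto = 1e-15, pico = 1e-12; factor is 1e-3.
2.18 × 1e-3 = 0.00218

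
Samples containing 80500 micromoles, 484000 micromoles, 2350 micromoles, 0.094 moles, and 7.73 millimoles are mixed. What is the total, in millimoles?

668.58 millimoles

In millimoles:
  80500 micromoles = 80500 × 10⁻³ millimoles = 80.5
  484000 micromoles = 484000 × 10⁻³ millimoles = 484
  2350 micromoles = 2350 × 10⁻³ millimoles = 2.35
  0.094 moles = 0.094 × 10³ millimoles = 94
  7.73 millimoles → 7.73
Sum: 80.5 + 484 + 2.35 + 94 + 7.73 = 668.58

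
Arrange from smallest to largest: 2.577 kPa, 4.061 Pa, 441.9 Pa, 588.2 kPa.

2.577 kPa = 2577 Pa
4.061 Pa = 4.061 Pa
441.9 Pa = 441.9 Pa
588.2 kPa = 588200 Pa

4.061 Pa < 441.9 Pa < 2.577 kPa < 588.2 kPa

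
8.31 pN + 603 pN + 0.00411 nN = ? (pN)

615.42 pN

In pN:
  8.31 pN → 8.31
  603 pN → 603
  0.00411 nN = 0.00411e3 pN = 4.11
Sum: 8.31 + 603 + 4.11 = 615.42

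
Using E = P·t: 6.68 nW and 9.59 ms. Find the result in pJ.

64.0612 pJ

6.68e-9 × 9.59e-3 = 64.0612e-12 J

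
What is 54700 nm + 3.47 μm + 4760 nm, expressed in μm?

62.93 μm

In μm:
  54700 nm = 54700e-3 μm = 54.7
  3.47 μm → 3.47
  4760 nm = 4760e-3 μm = 4.76
Sum: 54.7 + 3.47 + 4.76 = 62.93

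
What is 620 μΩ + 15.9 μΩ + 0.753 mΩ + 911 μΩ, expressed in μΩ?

2299.9 μΩ

In μΩ:
  620 μΩ → 620
  15.9 μΩ → 15.9
  0.753 mΩ = 0.753e3 μΩ = 753
  911 μΩ → 911
Sum: 620 + 15.9 + 753 + 911 = 2299.9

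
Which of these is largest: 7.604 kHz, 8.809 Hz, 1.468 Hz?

7.604 kHz

7.604 kHz = 7604 Hz
8.809 Hz = 8.809 Hz
1.468 Hz = 1.468 Hz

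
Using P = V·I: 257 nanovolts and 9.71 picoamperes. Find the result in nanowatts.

0.00000000249547 nanowatts

257e-9 × 9.71e-12 = 2495.47e-21 W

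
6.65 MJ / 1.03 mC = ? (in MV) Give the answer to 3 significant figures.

6460 MV

(6.65 × 10⁶) / (1.03 × 10⁻³) = 6.4563 × 10⁹ V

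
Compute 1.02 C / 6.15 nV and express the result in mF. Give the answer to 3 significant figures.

(1.02) / (6.15 × 10^-9) = 0.16585 × 10^9 F

166000000000 mF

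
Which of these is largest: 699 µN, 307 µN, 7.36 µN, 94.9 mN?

94.9 mN

699 µN = 0.000699 N
307 µN = 0.000307 N
7.36 µN = 0.00000736 N
94.9 mN = 0.0949 N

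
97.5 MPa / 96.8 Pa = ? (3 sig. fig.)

(97.5e6) / (96.8) = 1.007e6

1010000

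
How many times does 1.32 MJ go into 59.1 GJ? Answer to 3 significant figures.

(59.1 × 10^9) / (1.32 × 10^6) = 44.77 × 10^3

44800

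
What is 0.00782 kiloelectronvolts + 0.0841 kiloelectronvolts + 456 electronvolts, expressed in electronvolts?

In electronvolts:
  0.00782 kiloelectronvolts = 0.00782e3 electronvolts = 7.82
  0.0841 kiloelectronvolts = 0.0841e3 electronvolts = 84.1
  456 electronvolts → 456
Sum: 7.82 + 84.1 + 456 = 547.92

547.92 electronvolts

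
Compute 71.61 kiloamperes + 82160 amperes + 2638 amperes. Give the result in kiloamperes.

In kiloamperes:
  71.61 kiloamperes → 71.61
  82160 amperes = 82160 × 10⁻³ kiloamperes = 82.16
  2638 amperes = 2638 × 10⁻³ kiloamperes = 2.638
Sum: 71.61 + 82.16 + 2.638 = 156.408

156.408 kiloamperes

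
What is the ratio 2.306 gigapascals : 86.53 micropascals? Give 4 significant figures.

26650000000000

(2.306 × 10^9) / (86.53 × 10^-6) = 0.02665 × 10^15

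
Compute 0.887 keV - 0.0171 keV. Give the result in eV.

869.9 eV

In eV:
  0.887 keV = 0.887e3 eV = 887
  0.0171 keV = 0.0171e3 eV = 17.1
Difference: 887 - 17.1 = 869.9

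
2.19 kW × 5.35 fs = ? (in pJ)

11.7165 pJ

2.19 × 10³ × 5.35 × 10⁻¹⁵ = 11.7165 × 10⁻¹² J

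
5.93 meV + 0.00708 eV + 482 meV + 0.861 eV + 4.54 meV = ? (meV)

In meV:
  5.93 meV → 5.93
  0.00708 eV = 0.00708 × 10³ meV = 7.08
  482 meV → 482
  0.861 eV = 0.861 × 10³ meV = 861
  4.54 meV → 4.54
Sum: 5.93 + 7.08 + 482 + 861 + 4.54 = 1360.55

1360.55 meV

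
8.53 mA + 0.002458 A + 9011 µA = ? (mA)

In mA:
  8.53 mA → 8.53
  0.002458 A = 0.002458 × 10^3 mA = 2.458
  9011 µA = 9011 × 10^-3 mA = 9.011
Sum: 8.53 + 2.458 + 9.011 = 19.999

19.999 mA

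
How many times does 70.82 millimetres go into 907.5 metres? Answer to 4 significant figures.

(907.5) / (70.82 × 10⁻³) = 12.814 × 10³

12810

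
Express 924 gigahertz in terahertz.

0.924 terahertz

giga = 10^9, tera = 10^12; factor is 10^-3.
924 × 10^-3 = 0.924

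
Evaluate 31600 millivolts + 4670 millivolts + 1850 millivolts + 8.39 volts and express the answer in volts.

46.51 volts

In volts:
  31600 millivolts = 31600 × 10^-3 volts = 31.6
  4670 millivolts = 4670 × 10^-3 volts = 4.67
  1850 millivolts = 1850 × 10^-3 volts = 1.85
  8.39 volts → 8.39
Sum: 31.6 + 4.67 + 1.85 + 8.39 = 46.51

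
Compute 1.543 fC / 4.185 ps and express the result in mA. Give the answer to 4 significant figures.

(1.543e-15) / (4.185e-12) = 0.368698e-3 A

0.3687 mA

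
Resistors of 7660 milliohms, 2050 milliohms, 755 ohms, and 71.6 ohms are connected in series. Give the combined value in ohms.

In ohms:
  7660 milliohms = 7660 × 10^-3 ohms = 7.66
  2050 milliohms = 2050 × 10^-3 ohms = 2.05
  755 ohms → 755
  71.6 ohms → 71.6
Sum: 7.66 + 2.05 + 755 + 71.6 = 836.31

836.31 ohms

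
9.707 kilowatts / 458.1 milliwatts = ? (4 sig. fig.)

(9.707 × 10³) / (458.1 × 10⁻³) = 0.02119 × 10⁶

21190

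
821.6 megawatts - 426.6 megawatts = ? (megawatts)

In megawatts:
  821.6 megawatts → 821.6
  426.6 megawatts → 426.6
Difference: 821.6 - 426.6 = 395

395 megawatts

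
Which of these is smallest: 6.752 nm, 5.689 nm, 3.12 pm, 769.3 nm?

6.752 nm = 0.000000006752 m
5.689 nm = 0.000000005689 m
3.12 pm = 0.00000000000312 m
769.3 nm = 0.0000007693 m

3.12 pm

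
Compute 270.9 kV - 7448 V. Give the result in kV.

In kV:
  270.9 kV → 270.9
  7448 V = 7448e-3 kV = 7.448
Difference: 270.9 - 7.448 = 263.452

263.452 kV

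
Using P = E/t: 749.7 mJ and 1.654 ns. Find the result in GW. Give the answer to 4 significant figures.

(749.7e-3) / (1.654e-9) = 453.265e6 W

0.4533 GW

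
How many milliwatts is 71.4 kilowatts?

kilo = 1e3, milli = 1e-3; factor is 1e6.
71.4 × 1e6 = 71400000

71400000 milliwatts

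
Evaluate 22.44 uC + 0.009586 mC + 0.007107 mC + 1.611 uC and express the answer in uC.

In uC:
  22.44 uC → 22.44
  0.009586 mC = 0.009586e3 uC = 9.586
  0.007107 mC = 0.007107e3 uC = 7.107
  1.611 uC → 1.611
Sum: 22.44 + 9.586 + 7.107 + 1.611 = 40.744

40.744 uC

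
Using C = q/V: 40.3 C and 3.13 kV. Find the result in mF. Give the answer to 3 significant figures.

(40.3) / (3.13 × 10³) = 12.875 × 10⁻³ F

12.9 mF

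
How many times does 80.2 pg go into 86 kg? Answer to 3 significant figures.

1070000000000000

(86 × 10³) / (80.2 × 10⁻¹²) = 1.072 × 10¹⁵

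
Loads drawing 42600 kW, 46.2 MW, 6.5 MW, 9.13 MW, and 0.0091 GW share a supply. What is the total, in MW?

In MW:
  42600 kW = 42600 × 10⁻³ MW = 42.6
  46.2 MW → 46.2
  6.5 MW → 6.5
  9.13 MW → 9.13
  0.0091 GW = 0.0091 × 10³ MW = 9.1
Sum: 42.6 + 46.2 + 6.5 + 9.13 + 9.1 = 113.53

113.53 MW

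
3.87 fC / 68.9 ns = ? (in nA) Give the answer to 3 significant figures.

(3.87 × 10⁻¹⁵) / (68.9 × 10⁻⁹) = 0.056168 × 10⁻⁶ A

56.2 nA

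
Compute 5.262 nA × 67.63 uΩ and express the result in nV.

0.00035586906 nV

5.262e-9 × 67.63e-6 = 355.86906e-15 V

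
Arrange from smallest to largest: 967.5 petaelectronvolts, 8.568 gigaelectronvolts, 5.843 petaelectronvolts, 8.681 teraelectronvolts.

8.568 gigaelectronvolts < 8.681 teraelectronvolts < 5.843 petaelectronvolts < 967.5 petaelectronvolts

967.5 petaelectronvolts = 967500000000000000 electronvolts
8.568 gigaelectronvolts = 8568000000 electronvolts
5.843 petaelectronvolts = 5843000000000000 electronvolts
8.681 teraelectronvolts = 8681000000000 electronvolts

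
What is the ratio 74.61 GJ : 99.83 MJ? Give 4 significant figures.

747.4

(74.61 × 10⁹) / (99.83 × 10⁶) = 0.74737 × 10³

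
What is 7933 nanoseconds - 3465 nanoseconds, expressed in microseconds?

In microseconds:
  7933 nanoseconds = 7933e-3 microseconds = 7.933
  3465 nanoseconds = 3465e-3 microseconds = 3.465
Difference: 7.933 - 3.465 = 4.468

4.468 microseconds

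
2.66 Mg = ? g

mega = 10⁶, (no prefix) = 10⁰; factor is 10⁶.
2.66 × 10⁶ = 2660000

2660000 g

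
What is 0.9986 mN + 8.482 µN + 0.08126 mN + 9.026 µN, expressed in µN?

In µN:
  0.9986 mN = 0.9986 × 10³ µN = 998.6
  8.482 µN → 8.482
  0.08126 mN = 0.08126 × 10³ µN = 81.26
  9.026 µN → 9.026
Sum: 998.6 + 8.482 + 81.26 + 9.026 = 1097.368

1097.368 µN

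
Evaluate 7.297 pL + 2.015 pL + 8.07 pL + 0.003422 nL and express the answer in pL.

In pL:
  7.297 pL → 7.297
  2.015 pL → 2.015
  8.07 pL → 8.07
  0.003422 nL = 0.003422 × 10^3 pL = 3.422
Sum: 7.297 + 2.015 + 8.07 + 3.422 = 20.804

20.804 pL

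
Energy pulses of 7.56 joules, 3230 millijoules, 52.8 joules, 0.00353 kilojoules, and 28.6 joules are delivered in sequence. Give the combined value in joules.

95.72 joules

In joules:
  7.56 joules → 7.56
  3230 millijoules = 3230e-3 joules = 3.23
  52.8 joules → 52.8
  0.00353 kilojoules = 0.00353e3 joules = 3.53
  28.6 joules → 28.6
Sum: 7.56 + 3.23 + 52.8 + 3.53 + 28.6 = 95.72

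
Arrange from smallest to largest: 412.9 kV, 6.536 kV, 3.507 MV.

412.9 kV = 412900 V
6.536 kV = 6536 V
3.507 MV = 3507000 V

6.536 kV < 412.9 kV < 3.507 MV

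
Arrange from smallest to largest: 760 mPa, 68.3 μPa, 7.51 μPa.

760 mPa = 0.76 Pa
68.3 μPa = 0.0000683 Pa
7.51 μPa = 0.00000751 Pa

7.51 μPa < 68.3 μPa < 760 mPa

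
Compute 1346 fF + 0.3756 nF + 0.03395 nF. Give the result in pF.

In pF:
  1346 fF = 1346e-3 pF = 1.346
  0.3756 nF = 0.3756e3 pF = 375.6
  0.03395 nF = 0.03395e3 pF = 33.95
Sum: 1.346 + 375.6 + 33.95 = 410.896

410.896 pF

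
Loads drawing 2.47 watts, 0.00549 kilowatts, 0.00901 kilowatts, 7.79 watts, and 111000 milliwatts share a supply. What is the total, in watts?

135.76 watts

In watts:
  2.47 watts → 2.47
  0.00549 kilowatts = 0.00549e3 watts = 5.49
  0.00901 kilowatts = 0.00901e3 watts = 9.01
  7.79 watts → 7.79
  111000 milliwatts = 111000e-3 watts = 111
Sum: 2.47 + 5.49 + 9.01 + 7.79 + 111 = 135.76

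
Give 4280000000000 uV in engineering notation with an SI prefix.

= 4.28 × 10^6 V; 10^6 is mega.

4.28 MV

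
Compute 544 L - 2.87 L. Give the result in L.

In L:
  544 L → 544
  2.87 L → 2.87
Difference: 544 - 2.87 = 541.13

541.13 L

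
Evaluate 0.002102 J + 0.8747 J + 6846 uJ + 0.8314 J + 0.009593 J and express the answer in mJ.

In mJ:
  0.002102 J = 0.002102 × 10³ mJ = 2.102
  0.8747 J = 0.8747 × 10³ mJ = 874.7
  6846 uJ = 6846 × 10⁻³ mJ = 6.846
  0.8314 J = 0.8314 × 10³ mJ = 831.4
  0.009593 J = 0.009593 × 10³ mJ = 9.593
Sum: 2.102 + 874.7 + 6.846 + 831.4 + 9.593 = 1724.641

1724.641 mJ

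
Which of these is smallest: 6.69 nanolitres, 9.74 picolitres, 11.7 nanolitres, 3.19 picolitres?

3.19 picolitres

6.69 nanolitres = 0.00000000669 litres
9.74 picolitres = 0.00000000000974 litres
11.7 nanolitres = 0.0000000117 litres
3.19 picolitres = 0.00000000000319 litres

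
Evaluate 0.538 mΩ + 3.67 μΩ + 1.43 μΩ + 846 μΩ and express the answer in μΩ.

1389.1 μΩ

In μΩ:
  0.538 mΩ = 0.538 × 10³ μΩ = 538
  3.67 μΩ → 3.67
  1.43 μΩ → 1.43
  846 μΩ → 846
Sum: 538 + 3.67 + 1.43 + 846 = 1389.1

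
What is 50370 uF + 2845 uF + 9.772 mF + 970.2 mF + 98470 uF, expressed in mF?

In mF:
  50370 uF = 50370 × 10^-3 mF = 50.37
  2845 uF = 2845 × 10^-3 mF = 2.845
  9.772 mF → 9.772
  970.2 mF → 970.2
  98470 uF = 98470 × 10^-3 mF = 98.47
Sum: 50.37 + 2.845 + 9.772 + 970.2 + 98.47 = 1131.657

1131.657 mF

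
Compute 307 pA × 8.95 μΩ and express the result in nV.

0.00000274765 nV

307 × 10^-12 × 8.95 × 10^-6 = 2747.65 × 10^-18 V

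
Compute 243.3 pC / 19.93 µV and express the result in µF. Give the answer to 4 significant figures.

12.21 µF

(243.3 × 10⁻¹²) / (19.93 × 10⁻⁶) = 12.2077 × 10⁻⁶ F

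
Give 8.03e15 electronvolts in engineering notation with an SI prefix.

8.03 petaelectronvolts

= 8.03e15 electronvolts; 1e15 is peta.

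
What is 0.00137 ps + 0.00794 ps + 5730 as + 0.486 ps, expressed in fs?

501.04 fs

In fs:
  0.00137 ps = 0.00137e3 fs = 1.37
  0.00794 ps = 0.00794e3 fs = 7.94
  5730 as = 5730e-3 fs = 5.73
  0.486 ps = 0.486e3 fs = 486
Sum: 1.37 + 7.94 + 5.73 + 486 = 501.04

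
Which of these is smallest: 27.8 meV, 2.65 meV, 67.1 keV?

2.65 meV

27.8 meV = 0.0278 eV
2.65 meV = 0.00265 eV
67.1 keV = 67100 eV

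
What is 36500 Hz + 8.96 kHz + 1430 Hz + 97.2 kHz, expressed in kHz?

144.09 kHz

In kHz:
  36500 Hz = 36500 × 10⁻³ kHz = 36.5
  8.96 kHz → 8.96
  1430 Hz = 1430 × 10⁻³ kHz = 1.43
  97.2 kHz → 97.2
Sum: 36.5 + 8.96 + 1.43 + 97.2 = 144.09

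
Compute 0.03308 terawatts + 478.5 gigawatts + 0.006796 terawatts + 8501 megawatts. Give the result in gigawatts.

In gigawatts:
  0.03308 terawatts = 0.03308e3 gigawatts = 33.08
  478.5 gigawatts → 478.5
  0.006796 terawatts = 0.006796e3 gigawatts = 6.796
  8501 megawatts = 8501e-3 gigawatts = 8.501
Sum: 33.08 + 478.5 + 6.796 + 8.501 = 526.877

526.877 gigawatts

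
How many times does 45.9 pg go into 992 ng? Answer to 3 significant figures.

(992e-9) / (45.9e-12) = 21.61e3

21600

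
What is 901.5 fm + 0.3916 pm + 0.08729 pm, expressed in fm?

1380.39 fm

In fm:
  901.5 fm → 901.5
  0.3916 pm = 0.3916 × 10^3 fm = 391.6
  0.08729 pm = 0.08729 × 10^3 fm = 87.29
Sum: 901.5 + 391.6 + 87.29 = 1380.39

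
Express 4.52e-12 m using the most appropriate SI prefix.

= 4.52e-12 m; 1e-12 is pico.

4.52 pm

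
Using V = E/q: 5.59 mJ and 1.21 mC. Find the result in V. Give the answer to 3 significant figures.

4.62 V

(5.59 × 10^-3) / (1.21 × 10^-3) = 4.6198 V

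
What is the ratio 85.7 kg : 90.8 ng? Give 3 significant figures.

(85.7 × 10³) / (90.8 × 10⁻⁹) = 0.9438 × 10¹²

944000000000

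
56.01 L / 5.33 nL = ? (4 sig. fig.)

10510000000

(56.01) / (5.33 × 10⁻⁹) = 10.508 × 10⁹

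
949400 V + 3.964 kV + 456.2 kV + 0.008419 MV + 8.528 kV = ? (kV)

1426.511 kV

In kV:
  949400 V = 949400 × 10⁻³ kV = 949.4
  3.964 kV → 3.964
  456.2 kV → 456.2
  0.008419 MV = 0.008419 × 10³ kV = 8.419
  8.528 kV → 8.528
Sum: 949.4 + 3.964 + 456.2 + 8.419 + 8.528 = 1426.511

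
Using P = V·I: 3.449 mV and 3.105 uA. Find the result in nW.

3.449 × 10^-3 × 3.105 × 10^-6 = 10.709145 × 10^-9 W

10.709145 nW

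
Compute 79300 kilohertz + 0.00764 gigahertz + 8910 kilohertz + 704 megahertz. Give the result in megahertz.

799.85 megahertz

In megahertz:
  79300 kilohertz = 79300e-3 megahertz = 79.3
  0.00764 gigahertz = 0.00764e3 megahertz = 7.64
  8910 kilohertz = 8910e-3 megahertz = 8.91
  704 megahertz → 704
Sum: 79.3 + 7.64 + 8.91 + 704 = 799.85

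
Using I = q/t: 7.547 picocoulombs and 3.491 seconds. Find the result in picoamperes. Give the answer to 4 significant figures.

2.162 picoamperes

(7.547 × 10^-12) / (3.491) = 2.16184 × 10^-12 A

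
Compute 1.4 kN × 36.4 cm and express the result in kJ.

0.5096 kJ

1.4 × 10^3 × 36.4 × 10^-2 = 50.96 × 10^1 J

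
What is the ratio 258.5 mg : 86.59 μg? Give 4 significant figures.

2985

(258.5 × 10^-3) / (86.59 × 10^-6) = 2.9853 × 10^3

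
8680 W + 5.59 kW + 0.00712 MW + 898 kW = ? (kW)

919.39 kW

In kW:
  8680 W = 8680 × 10^-3 kW = 8.68
  5.59 kW → 5.59
  0.00712 MW = 0.00712 × 10^3 kW = 7.12
  898 kW → 898
Sum: 8.68 + 5.59 + 7.12 + 898 = 919.39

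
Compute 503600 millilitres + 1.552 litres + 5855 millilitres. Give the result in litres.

In litres:
  503600 millilitres = 503600e-3 litres = 503.6
  1.552 litres → 1.552
  5855 millilitres = 5855e-3 litres = 5.855
Sum: 503.6 + 1.552 + 5.855 = 511.007

511.007 litres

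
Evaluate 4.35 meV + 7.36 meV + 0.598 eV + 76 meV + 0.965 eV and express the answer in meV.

In meV:
  4.35 meV → 4.35
  7.36 meV → 7.36
  0.598 eV = 0.598e3 meV = 598
  76 meV → 76
  0.965 eV = 0.965e3 meV = 965
Sum: 4.35 + 7.36 + 598 + 76 + 965 = 1650.71

1650.71 meV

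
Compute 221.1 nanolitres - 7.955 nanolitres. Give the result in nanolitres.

213.145 nanolitres

In nanolitres:
  221.1 nanolitres → 221.1
  7.955 nanolitres → 7.955
Difference: 221.1 - 7.955 = 213.145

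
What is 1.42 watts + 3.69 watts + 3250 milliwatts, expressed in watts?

In watts:
  1.42 watts → 1.42
  3.69 watts → 3.69
  3250 milliwatts = 3250e-3 watts = 3.25
Sum: 1.42 + 3.69 + 3.25 = 8.36

8.36 watts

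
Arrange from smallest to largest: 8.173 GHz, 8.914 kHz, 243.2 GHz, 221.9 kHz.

8.914 kHz < 221.9 kHz < 8.173 GHz < 243.2 GHz

8.173 GHz = 8173000000 Hz
8.914 kHz = 8914 Hz
243.2 GHz = 243200000000 Hz
221.9 kHz = 221900 Hz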